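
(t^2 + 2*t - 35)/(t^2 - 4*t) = (t^2 + 2*t - 35)/(t*(t - 4))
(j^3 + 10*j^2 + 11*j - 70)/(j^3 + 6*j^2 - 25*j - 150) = (j^2 + 5*j - 14)/(j^2 + j - 30)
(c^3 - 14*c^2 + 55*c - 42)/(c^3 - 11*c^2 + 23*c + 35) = (c^2 - 7*c + 6)/(c^2 - 4*c - 5)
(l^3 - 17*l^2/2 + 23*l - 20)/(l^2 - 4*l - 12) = (-l^3 + 17*l^2/2 - 23*l + 20)/(-l^2 + 4*l + 12)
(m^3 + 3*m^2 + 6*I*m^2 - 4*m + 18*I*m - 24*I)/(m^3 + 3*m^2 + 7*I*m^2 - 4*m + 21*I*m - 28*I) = (m + 6*I)/(m + 7*I)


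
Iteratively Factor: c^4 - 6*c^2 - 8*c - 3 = (c + 1)*(c^3 - c^2 - 5*c - 3) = (c + 1)^2*(c^2 - 2*c - 3) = (c + 1)^3*(c - 3)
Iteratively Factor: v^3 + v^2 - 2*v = (v)*(v^2 + v - 2) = v*(v - 1)*(v + 2)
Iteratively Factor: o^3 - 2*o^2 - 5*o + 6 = (o - 3)*(o^2 + o - 2) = (o - 3)*(o + 2)*(o - 1)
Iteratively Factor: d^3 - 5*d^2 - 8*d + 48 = (d - 4)*(d^2 - d - 12) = (d - 4)*(d + 3)*(d - 4)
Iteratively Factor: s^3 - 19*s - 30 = (s + 3)*(s^2 - 3*s - 10) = (s + 2)*(s + 3)*(s - 5)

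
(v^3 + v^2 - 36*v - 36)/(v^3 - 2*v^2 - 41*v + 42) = (v^2 - 5*v - 6)/(v^2 - 8*v + 7)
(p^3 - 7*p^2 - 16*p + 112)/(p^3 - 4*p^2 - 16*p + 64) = (p - 7)/(p - 4)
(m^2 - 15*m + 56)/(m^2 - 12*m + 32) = (m - 7)/(m - 4)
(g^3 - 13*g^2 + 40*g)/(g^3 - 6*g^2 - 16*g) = (g - 5)/(g + 2)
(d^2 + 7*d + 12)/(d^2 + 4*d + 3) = (d + 4)/(d + 1)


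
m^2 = m^2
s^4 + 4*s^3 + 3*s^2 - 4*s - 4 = (s - 1)*(s + 1)*(s + 2)^2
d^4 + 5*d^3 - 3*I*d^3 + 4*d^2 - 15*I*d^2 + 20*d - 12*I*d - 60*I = (d + 5)*(d - 3*I)*(d - 2*I)*(d + 2*I)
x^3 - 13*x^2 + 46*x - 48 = (x - 8)*(x - 3)*(x - 2)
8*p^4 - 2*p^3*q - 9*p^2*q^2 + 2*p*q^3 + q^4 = (-2*p + q)*(-p + q)*(p + q)*(4*p + q)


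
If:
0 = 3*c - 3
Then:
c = 1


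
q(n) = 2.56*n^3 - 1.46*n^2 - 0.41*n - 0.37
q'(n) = 7.68*n^2 - 2.92*n - 0.41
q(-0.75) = -1.96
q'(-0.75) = 6.10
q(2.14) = 17.16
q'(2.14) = 28.51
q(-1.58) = -13.46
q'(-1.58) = 23.38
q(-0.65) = -1.42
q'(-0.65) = 4.73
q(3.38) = 80.42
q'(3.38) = 77.46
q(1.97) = 12.73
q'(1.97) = 23.64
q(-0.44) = -0.69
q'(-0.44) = 2.36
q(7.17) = 865.25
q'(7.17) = 373.47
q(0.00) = -0.37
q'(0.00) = -0.41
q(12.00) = 4208.15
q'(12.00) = 1070.47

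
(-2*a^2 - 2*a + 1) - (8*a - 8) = -2*a^2 - 10*a + 9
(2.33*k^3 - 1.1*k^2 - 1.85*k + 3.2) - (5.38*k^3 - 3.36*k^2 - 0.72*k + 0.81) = -3.05*k^3 + 2.26*k^2 - 1.13*k + 2.39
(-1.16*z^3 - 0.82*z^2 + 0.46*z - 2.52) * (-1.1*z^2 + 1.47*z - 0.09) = 1.276*z^5 - 0.8032*z^4 - 1.607*z^3 + 3.522*z^2 - 3.7458*z + 0.2268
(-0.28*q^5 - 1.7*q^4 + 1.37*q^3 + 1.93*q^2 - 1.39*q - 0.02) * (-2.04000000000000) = 0.5712*q^5 + 3.468*q^4 - 2.7948*q^3 - 3.9372*q^2 + 2.8356*q + 0.0408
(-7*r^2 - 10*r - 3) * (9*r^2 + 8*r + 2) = -63*r^4 - 146*r^3 - 121*r^2 - 44*r - 6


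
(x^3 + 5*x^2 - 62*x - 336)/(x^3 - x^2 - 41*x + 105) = (x^2 - 2*x - 48)/(x^2 - 8*x + 15)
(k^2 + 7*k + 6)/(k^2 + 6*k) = (k + 1)/k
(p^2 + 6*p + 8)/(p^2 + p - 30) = (p^2 + 6*p + 8)/(p^2 + p - 30)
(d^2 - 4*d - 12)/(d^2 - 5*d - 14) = (d - 6)/(d - 7)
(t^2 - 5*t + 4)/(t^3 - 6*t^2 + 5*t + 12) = (t - 1)/(t^2 - 2*t - 3)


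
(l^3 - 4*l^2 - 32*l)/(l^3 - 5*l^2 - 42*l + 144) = l*(l + 4)/(l^2 + 3*l - 18)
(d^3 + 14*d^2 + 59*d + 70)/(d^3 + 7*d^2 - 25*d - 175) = (d + 2)/(d - 5)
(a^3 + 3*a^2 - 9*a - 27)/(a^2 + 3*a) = a - 9/a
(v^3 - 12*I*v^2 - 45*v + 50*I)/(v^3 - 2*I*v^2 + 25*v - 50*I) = (v - 5*I)/(v + 5*I)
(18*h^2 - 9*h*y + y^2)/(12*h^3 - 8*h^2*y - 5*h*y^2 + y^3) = (-3*h + y)/(-2*h^2 + h*y + y^2)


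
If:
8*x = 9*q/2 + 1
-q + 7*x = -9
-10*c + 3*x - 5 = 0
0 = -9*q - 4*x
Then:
No Solution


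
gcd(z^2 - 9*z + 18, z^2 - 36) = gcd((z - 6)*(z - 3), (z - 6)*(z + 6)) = z - 6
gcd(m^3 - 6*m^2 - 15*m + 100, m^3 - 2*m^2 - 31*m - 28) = m + 4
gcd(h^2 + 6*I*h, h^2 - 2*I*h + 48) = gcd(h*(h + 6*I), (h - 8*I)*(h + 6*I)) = h + 6*I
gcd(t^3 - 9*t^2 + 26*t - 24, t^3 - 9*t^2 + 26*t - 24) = t^3 - 9*t^2 + 26*t - 24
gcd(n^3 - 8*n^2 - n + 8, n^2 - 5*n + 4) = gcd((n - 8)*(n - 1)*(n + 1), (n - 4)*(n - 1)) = n - 1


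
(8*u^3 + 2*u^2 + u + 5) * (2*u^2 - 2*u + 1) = 16*u^5 - 12*u^4 + 6*u^3 + 10*u^2 - 9*u + 5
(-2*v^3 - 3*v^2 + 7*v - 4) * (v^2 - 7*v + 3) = -2*v^5 + 11*v^4 + 22*v^3 - 62*v^2 + 49*v - 12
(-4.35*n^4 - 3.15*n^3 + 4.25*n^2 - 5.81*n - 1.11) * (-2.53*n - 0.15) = 11.0055*n^5 + 8.622*n^4 - 10.28*n^3 + 14.0618*n^2 + 3.6798*n + 0.1665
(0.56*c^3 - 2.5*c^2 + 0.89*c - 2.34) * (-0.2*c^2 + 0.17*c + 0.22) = -0.112*c^5 + 0.5952*c^4 - 0.4798*c^3 + 0.0692999999999999*c^2 - 0.202*c - 0.5148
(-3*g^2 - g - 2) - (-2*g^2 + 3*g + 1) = -g^2 - 4*g - 3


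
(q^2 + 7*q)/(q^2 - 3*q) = (q + 7)/(q - 3)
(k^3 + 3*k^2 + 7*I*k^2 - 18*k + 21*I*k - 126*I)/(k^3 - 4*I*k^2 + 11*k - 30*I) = (k^3 + k^2*(3 + 7*I) + k*(-18 + 21*I) - 126*I)/(k^3 - 4*I*k^2 + 11*k - 30*I)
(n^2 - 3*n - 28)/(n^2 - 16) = (n - 7)/(n - 4)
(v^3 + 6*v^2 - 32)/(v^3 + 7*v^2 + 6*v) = (v^3 + 6*v^2 - 32)/(v*(v^2 + 7*v + 6))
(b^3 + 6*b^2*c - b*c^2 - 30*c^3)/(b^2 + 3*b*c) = b + 3*c - 10*c^2/b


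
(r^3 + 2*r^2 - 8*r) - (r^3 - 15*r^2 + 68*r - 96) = 17*r^2 - 76*r + 96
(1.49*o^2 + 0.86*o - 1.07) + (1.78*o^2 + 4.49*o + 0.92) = 3.27*o^2 + 5.35*o - 0.15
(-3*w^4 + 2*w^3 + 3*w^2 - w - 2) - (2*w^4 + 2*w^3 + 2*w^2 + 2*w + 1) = -5*w^4 + w^2 - 3*w - 3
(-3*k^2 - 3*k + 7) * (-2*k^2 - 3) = 6*k^4 + 6*k^3 - 5*k^2 + 9*k - 21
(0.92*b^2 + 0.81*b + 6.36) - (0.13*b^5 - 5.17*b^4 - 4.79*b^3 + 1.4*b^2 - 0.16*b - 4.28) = -0.13*b^5 + 5.17*b^4 + 4.79*b^3 - 0.48*b^2 + 0.97*b + 10.64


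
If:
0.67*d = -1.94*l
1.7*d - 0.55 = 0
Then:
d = 0.32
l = -0.11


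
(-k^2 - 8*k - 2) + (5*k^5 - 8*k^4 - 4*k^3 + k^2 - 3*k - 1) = 5*k^5 - 8*k^4 - 4*k^3 - 11*k - 3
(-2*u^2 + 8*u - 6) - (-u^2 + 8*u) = -u^2 - 6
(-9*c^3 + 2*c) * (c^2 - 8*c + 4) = -9*c^5 + 72*c^4 - 34*c^3 - 16*c^2 + 8*c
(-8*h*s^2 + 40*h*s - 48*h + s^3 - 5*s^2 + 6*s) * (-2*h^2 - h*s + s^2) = 16*h^3*s^2 - 80*h^3*s + 96*h^3 + 6*h^2*s^3 - 30*h^2*s^2 + 36*h^2*s - 9*h*s^4 + 45*h*s^3 - 54*h*s^2 + s^5 - 5*s^4 + 6*s^3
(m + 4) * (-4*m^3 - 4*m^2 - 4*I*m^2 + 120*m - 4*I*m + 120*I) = -4*m^4 - 20*m^3 - 4*I*m^3 + 104*m^2 - 20*I*m^2 + 480*m + 104*I*m + 480*I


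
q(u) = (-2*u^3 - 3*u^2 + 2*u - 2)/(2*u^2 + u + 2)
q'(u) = (-4*u - 1)*(-2*u^3 - 3*u^2 + 2*u - 2)/(2*u^2 + u + 2)^2 + (-6*u^2 - 6*u + 2)/(2*u^2 + u + 2)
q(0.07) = -0.90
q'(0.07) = 1.30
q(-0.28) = -1.47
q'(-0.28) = 1.62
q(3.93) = -4.40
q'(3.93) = -1.11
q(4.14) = -4.63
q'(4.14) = -1.10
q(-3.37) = 1.58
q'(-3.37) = -1.23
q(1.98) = -2.14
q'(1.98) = -1.21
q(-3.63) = 1.90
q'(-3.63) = -1.20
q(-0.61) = -1.82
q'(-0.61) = 0.38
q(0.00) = -1.00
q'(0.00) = 1.50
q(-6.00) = 4.56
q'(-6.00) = -1.08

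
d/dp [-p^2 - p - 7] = -2*p - 1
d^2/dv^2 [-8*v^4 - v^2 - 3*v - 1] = -96*v^2 - 2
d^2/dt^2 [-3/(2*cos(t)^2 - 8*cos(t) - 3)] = 12*(-4*sin(t)^4 + 24*sin(t)^2 - 9*cos(t) + 3*cos(3*t) + 15)/(2*sin(t)^2 + 8*cos(t) + 1)^3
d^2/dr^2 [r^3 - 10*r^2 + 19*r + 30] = 6*r - 20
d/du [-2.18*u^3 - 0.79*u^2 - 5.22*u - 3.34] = -6.54*u^2 - 1.58*u - 5.22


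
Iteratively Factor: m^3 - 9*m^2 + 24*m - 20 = (m - 2)*(m^2 - 7*m + 10) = (m - 5)*(m - 2)*(m - 2)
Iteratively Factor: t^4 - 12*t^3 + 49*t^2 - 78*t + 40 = (t - 4)*(t^3 - 8*t^2 + 17*t - 10) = (t - 4)*(t - 1)*(t^2 - 7*t + 10) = (t - 5)*(t - 4)*(t - 1)*(t - 2)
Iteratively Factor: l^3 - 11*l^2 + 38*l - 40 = (l - 2)*(l^2 - 9*l + 20) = (l - 4)*(l - 2)*(l - 5)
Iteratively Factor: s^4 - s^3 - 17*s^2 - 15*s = (s + 3)*(s^3 - 4*s^2 - 5*s) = s*(s + 3)*(s^2 - 4*s - 5) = s*(s + 1)*(s + 3)*(s - 5)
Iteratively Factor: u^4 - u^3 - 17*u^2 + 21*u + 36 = (u - 3)*(u^3 + 2*u^2 - 11*u - 12) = (u - 3)^2*(u^2 + 5*u + 4) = (u - 3)^2*(u + 4)*(u + 1)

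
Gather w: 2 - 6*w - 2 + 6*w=0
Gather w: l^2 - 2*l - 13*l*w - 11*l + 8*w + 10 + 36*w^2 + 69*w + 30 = l^2 - 13*l + 36*w^2 + w*(77 - 13*l) + 40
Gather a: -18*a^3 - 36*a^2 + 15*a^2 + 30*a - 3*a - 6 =-18*a^3 - 21*a^2 + 27*a - 6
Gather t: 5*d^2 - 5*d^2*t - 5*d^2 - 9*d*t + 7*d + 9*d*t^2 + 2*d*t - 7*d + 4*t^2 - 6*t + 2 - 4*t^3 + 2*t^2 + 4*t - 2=-4*t^3 + t^2*(9*d + 6) + t*(-5*d^2 - 7*d - 2)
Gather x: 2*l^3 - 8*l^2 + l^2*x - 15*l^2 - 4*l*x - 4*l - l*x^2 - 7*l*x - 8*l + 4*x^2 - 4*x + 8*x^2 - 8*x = 2*l^3 - 23*l^2 - 12*l + x^2*(12 - l) + x*(l^2 - 11*l - 12)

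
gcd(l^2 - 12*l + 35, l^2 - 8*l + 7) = l - 7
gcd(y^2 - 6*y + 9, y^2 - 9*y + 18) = y - 3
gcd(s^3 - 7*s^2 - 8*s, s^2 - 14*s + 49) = 1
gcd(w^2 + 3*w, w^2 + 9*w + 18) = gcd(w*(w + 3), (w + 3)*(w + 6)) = w + 3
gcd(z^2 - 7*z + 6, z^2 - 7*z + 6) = z^2 - 7*z + 6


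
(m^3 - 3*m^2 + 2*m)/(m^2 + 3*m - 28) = m*(m^2 - 3*m + 2)/(m^2 + 3*m - 28)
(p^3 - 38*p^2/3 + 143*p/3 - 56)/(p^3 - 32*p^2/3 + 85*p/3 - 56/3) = (p - 3)/(p - 1)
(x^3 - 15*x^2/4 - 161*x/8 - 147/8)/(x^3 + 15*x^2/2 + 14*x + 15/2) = (4*x^2 - 21*x - 49)/(4*(x^2 + 6*x + 5))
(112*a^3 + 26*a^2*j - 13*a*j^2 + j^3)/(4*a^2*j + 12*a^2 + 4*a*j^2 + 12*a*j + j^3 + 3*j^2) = (56*a^2 - 15*a*j + j^2)/(2*a*j + 6*a + j^2 + 3*j)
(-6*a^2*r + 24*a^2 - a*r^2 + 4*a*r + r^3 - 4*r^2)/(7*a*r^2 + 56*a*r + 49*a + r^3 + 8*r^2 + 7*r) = (-6*a^2*r + 24*a^2 - a*r^2 + 4*a*r + r^3 - 4*r^2)/(7*a*r^2 + 56*a*r + 49*a + r^3 + 8*r^2 + 7*r)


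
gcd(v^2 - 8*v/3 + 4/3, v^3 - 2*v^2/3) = v - 2/3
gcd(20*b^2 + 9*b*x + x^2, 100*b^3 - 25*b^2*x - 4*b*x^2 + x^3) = 5*b + x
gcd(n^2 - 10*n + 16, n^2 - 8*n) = n - 8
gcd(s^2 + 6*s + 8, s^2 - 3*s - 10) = s + 2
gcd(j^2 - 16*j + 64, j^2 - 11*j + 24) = j - 8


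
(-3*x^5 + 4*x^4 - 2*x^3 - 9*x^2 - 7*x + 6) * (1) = -3*x^5 + 4*x^4 - 2*x^3 - 9*x^2 - 7*x + 6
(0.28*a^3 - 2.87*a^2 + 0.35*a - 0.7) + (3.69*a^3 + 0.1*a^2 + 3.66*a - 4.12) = 3.97*a^3 - 2.77*a^2 + 4.01*a - 4.82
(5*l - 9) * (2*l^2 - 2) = 10*l^3 - 18*l^2 - 10*l + 18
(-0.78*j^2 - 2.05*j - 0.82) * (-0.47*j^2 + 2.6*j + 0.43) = 0.3666*j^4 - 1.0645*j^3 - 5.28*j^2 - 3.0135*j - 0.3526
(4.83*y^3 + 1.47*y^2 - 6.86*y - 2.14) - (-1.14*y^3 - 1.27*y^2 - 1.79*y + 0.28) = 5.97*y^3 + 2.74*y^2 - 5.07*y - 2.42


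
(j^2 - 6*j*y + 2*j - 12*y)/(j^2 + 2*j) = (j - 6*y)/j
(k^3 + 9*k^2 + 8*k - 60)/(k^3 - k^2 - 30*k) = (k^2 + 4*k - 12)/(k*(k - 6))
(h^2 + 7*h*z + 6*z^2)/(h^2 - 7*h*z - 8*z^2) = (-h - 6*z)/(-h + 8*z)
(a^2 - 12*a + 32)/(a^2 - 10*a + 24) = (a - 8)/(a - 6)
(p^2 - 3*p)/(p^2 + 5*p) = (p - 3)/(p + 5)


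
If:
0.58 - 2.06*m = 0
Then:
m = 0.28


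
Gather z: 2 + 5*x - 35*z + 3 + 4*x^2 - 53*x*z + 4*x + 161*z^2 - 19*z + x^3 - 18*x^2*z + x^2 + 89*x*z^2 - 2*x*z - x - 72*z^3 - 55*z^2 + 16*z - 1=x^3 + 5*x^2 + 8*x - 72*z^3 + z^2*(89*x + 106) + z*(-18*x^2 - 55*x - 38) + 4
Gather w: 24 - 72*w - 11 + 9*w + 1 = 14 - 63*w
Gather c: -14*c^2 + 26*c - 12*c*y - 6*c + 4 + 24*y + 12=-14*c^2 + c*(20 - 12*y) + 24*y + 16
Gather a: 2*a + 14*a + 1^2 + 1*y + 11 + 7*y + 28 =16*a + 8*y + 40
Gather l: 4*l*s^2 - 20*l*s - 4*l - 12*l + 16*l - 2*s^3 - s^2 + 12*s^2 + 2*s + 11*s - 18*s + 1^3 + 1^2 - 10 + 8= l*(4*s^2 - 20*s) - 2*s^3 + 11*s^2 - 5*s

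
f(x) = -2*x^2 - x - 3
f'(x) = -4*x - 1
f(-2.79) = -15.78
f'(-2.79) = 10.16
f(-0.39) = -2.91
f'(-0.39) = 0.56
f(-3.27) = -21.12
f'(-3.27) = 12.08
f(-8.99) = -155.65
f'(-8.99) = 34.96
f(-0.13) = -2.90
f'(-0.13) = -0.48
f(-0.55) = -3.06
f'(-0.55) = 1.20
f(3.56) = -31.91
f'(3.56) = -15.24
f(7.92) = -136.37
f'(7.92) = -32.68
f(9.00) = -174.00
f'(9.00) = -37.00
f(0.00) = -3.00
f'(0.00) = -1.00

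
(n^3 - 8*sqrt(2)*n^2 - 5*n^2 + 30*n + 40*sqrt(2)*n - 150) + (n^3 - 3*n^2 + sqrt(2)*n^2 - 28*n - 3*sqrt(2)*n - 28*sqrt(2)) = 2*n^3 - 7*sqrt(2)*n^2 - 8*n^2 + 2*n + 37*sqrt(2)*n - 150 - 28*sqrt(2)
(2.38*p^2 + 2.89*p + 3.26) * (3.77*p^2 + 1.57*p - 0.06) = 8.9726*p^4 + 14.6319*p^3 + 16.6847*p^2 + 4.9448*p - 0.1956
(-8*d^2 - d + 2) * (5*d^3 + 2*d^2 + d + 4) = -40*d^5 - 21*d^4 - 29*d^2 - 2*d + 8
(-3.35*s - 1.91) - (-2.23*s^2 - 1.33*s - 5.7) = 2.23*s^2 - 2.02*s + 3.79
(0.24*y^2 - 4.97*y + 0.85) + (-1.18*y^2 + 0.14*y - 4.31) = -0.94*y^2 - 4.83*y - 3.46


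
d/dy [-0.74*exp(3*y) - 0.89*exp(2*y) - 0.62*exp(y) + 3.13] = (-2.22*exp(2*y) - 1.78*exp(y) - 0.62)*exp(y)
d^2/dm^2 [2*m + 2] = 0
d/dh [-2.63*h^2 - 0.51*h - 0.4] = -5.26*h - 0.51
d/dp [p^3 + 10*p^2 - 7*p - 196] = 3*p^2 + 20*p - 7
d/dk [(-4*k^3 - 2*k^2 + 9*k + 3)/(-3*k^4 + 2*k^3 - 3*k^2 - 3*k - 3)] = (-12*k^6 - 12*k^5 + 97*k^4 + 24*k^3 + 51*k^2 + 30*k - 18)/(9*k^8 - 12*k^7 + 22*k^6 + 6*k^5 + 15*k^4 + 6*k^3 + 27*k^2 + 18*k + 9)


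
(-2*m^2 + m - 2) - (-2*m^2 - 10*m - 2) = 11*m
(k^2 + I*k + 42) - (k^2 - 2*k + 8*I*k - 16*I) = 2*k - 7*I*k + 42 + 16*I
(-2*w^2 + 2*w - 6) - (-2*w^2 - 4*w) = 6*w - 6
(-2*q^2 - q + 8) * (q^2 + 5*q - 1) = -2*q^4 - 11*q^3 + 5*q^2 + 41*q - 8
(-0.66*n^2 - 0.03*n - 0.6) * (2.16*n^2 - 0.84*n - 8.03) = -1.4256*n^4 + 0.4896*n^3 + 4.029*n^2 + 0.7449*n + 4.818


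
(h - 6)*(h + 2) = h^2 - 4*h - 12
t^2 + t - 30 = (t - 5)*(t + 6)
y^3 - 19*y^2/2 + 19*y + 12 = (y - 6)*(y - 4)*(y + 1/2)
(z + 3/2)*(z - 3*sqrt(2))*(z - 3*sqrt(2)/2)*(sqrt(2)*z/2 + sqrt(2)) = sqrt(2)*z^4/2 - 9*z^3/2 + 7*sqrt(2)*z^3/4 - 63*z^2/4 + 6*sqrt(2)*z^2 - 27*z/2 + 63*sqrt(2)*z/4 + 27*sqrt(2)/2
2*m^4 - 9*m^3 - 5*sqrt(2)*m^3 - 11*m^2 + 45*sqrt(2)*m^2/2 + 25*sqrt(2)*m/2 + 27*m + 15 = (m - 5)*(m - 3*sqrt(2))*(sqrt(2)*m + 1)*(sqrt(2)*m + sqrt(2)/2)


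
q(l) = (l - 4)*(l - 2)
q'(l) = 2*l - 6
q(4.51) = 1.28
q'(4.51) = 3.02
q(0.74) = 4.11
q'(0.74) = -4.52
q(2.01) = -0.02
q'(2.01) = -1.98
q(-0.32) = 10.02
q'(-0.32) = -6.64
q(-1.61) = 20.25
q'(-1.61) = -9.22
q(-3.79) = 45.10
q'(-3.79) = -13.58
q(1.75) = 0.56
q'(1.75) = -2.50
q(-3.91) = 46.75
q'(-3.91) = -13.82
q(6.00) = 8.00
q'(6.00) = 6.00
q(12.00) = 80.00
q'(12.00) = 18.00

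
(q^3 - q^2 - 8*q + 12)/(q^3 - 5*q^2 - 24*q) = (q^2 - 4*q + 4)/(q*(q - 8))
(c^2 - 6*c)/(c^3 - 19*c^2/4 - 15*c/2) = 4/(4*c + 5)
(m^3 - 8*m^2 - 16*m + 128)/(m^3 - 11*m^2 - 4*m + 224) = (m - 4)/(m - 7)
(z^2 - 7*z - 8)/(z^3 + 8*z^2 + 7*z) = (z - 8)/(z*(z + 7))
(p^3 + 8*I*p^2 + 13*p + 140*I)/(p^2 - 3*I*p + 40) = (p^2 + 3*I*p + 28)/(p - 8*I)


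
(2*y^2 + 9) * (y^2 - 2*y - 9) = 2*y^4 - 4*y^3 - 9*y^2 - 18*y - 81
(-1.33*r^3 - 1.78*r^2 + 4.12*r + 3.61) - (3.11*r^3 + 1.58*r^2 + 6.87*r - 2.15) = -4.44*r^3 - 3.36*r^2 - 2.75*r + 5.76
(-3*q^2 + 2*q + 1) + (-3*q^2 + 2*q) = -6*q^2 + 4*q + 1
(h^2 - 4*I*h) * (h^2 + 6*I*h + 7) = h^4 + 2*I*h^3 + 31*h^2 - 28*I*h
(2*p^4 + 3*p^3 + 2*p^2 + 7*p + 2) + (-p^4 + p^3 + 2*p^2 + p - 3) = p^4 + 4*p^3 + 4*p^2 + 8*p - 1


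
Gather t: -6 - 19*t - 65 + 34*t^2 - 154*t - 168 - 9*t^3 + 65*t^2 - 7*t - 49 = -9*t^3 + 99*t^2 - 180*t - 288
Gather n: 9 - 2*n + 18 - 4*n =27 - 6*n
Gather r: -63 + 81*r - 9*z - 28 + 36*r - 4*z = 117*r - 13*z - 91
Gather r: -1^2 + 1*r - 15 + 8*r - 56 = 9*r - 72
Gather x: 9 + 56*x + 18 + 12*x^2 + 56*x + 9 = 12*x^2 + 112*x + 36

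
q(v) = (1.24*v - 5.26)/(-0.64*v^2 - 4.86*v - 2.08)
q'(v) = (1.24*v - 5.26)*(1.28*v + 4.86)/(-0.64*v^2 - 4.86*v - 2.08)^2 + 1.24/(-0.64*v^2 - 4.86*v - 2.08)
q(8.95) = -0.06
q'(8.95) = -0.00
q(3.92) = 0.01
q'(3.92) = -0.04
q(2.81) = 0.09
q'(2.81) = -0.09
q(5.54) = -0.03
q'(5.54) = -0.02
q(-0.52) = -21.54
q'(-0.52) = -325.02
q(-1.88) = -1.58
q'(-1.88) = -0.55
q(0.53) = 0.95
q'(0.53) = -1.35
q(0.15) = 1.80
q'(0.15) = -3.65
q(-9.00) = 1.61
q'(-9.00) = 0.93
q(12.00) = -0.06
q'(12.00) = 0.00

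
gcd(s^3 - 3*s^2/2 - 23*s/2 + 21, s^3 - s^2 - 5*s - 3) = s - 3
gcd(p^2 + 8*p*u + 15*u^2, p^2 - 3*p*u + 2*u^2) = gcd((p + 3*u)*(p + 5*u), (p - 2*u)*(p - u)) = 1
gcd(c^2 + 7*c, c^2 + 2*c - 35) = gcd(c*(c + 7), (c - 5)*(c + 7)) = c + 7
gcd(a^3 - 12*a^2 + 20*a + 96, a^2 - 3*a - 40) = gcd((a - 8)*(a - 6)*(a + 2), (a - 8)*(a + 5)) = a - 8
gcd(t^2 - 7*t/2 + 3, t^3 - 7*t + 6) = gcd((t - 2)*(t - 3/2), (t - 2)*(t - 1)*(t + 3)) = t - 2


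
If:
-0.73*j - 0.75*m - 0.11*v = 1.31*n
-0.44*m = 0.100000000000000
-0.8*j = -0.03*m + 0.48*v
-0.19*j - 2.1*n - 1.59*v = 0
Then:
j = 0.08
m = -0.23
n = 0.10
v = -0.14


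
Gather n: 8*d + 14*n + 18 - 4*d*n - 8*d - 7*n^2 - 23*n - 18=-7*n^2 + n*(-4*d - 9)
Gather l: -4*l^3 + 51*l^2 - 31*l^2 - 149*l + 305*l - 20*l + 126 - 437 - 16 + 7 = -4*l^3 + 20*l^2 + 136*l - 320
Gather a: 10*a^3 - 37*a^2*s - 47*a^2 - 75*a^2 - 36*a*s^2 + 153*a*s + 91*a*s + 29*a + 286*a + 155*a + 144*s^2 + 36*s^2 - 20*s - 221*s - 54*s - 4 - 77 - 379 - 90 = 10*a^3 + a^2*(-37*s - 122) + a*(-36*s^2 + 244*s + 470) + 180*s^2 - 295*s - 550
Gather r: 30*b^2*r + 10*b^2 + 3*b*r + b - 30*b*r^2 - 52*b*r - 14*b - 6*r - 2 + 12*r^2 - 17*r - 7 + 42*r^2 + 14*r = 10*b^2 - 13*b + r^2*(54 - 30*b) + r*(30*b^2 - 49*b - 9) - 9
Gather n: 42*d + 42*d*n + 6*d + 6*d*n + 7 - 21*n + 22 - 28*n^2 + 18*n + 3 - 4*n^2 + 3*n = 48*d*n + 48*d - 32*n^2 + 32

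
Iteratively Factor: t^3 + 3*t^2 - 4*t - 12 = (t + 2)*(t^2 + t - 6) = (t + 2)*(t + 3)*(t - 2)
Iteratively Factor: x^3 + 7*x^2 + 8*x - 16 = (x - 1)*(x^2 + 8*x + 16) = (x - 1)*(x + 4)*(x + 4)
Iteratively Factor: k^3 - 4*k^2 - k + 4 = (k + 1)*(k^2 - 5*k + 4) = (k - 4)*(k + 1)*(k - 1)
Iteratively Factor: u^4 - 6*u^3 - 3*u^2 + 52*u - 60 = (u - 5)*(u^3 - u^2 - 8*u + 12) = (u - 5)*(u + 3)*(u^2 - 4*u + 4) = (u - 5)*(u - 2)*(u + 3)*(u - 2)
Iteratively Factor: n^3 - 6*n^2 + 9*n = (n)*(n^2 - 6*n + 9) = n*(n - 3)*(n - 3)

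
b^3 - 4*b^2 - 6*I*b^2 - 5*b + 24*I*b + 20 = (b - 4)*(b - 5*I)*(b - I)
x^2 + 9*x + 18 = (x + 3)*(x + 6)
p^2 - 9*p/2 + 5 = (p - 5/2)*(p - 2)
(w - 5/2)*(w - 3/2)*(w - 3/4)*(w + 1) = w^4 - 15*w^3/4 + 2*w^2 + 63*w/16 - 45/16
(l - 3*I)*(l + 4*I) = l^2 + I*l + 12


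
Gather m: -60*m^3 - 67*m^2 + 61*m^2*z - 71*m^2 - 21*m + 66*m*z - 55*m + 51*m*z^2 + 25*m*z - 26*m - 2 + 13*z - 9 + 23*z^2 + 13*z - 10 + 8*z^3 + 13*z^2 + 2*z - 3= -60*m^3 + m^2*(61*z - 138) + m*(51*z^2 + 91*z - 102) + 8*z^3 + 36*z^2 + 28*z - 24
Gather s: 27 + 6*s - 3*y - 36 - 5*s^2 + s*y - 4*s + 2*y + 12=-5*s^2 + s*(y + 2) - y + 3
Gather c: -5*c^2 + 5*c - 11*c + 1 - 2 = -5*c^2 - 6*c - 1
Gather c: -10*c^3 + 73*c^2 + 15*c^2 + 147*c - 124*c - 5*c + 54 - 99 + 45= -10*c^3 + 88*c^2 + 18*c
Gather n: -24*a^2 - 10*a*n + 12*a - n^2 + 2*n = -24*a^2 + 12*a - n^2 + n*(2 - 10*a)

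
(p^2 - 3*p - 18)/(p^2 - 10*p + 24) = (p + 3)/(p - 4)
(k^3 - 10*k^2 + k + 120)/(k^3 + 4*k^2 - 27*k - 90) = (k - 8)/(k + 6)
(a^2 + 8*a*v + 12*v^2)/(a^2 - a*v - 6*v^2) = (-a - 6*v)/(-a + 3*v)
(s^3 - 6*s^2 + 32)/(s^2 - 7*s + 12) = (s^2 - 2*s - 8)/(s - 3)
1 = 1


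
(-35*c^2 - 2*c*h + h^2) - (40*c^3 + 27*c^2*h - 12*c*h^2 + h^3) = -40*c^3 - 27*c^2*h - 35*c^2 + 12*c*h^2 - 2*c*h - h^3 + h^2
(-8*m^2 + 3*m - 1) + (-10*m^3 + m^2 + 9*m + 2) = -10*m^3 - 7*m^2 + 12*m + 1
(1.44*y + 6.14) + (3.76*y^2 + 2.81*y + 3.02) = 3.76*y^2 + 4.25*y + 9.16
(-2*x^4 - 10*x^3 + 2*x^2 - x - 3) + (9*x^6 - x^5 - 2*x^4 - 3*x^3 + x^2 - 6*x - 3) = 9*x^6 - x^5 - 4*x^4 - 13*x^3 + 3*x^2 - 7*x - 6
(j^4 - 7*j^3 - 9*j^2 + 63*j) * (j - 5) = j^5 - 12*j^4 + 26*j^3 + 108*j^2 - 315*j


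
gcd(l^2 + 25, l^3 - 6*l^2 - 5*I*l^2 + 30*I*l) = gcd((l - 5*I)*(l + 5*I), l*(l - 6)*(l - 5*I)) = l - 5*I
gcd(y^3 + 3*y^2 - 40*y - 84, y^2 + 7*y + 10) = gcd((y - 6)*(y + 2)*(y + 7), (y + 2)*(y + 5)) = y + 2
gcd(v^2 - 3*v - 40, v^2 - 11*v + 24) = v - 8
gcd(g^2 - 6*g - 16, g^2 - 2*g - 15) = 1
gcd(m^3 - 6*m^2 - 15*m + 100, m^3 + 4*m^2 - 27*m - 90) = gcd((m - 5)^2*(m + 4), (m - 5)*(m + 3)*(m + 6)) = m - 5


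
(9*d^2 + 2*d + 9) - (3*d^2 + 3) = 6*d^2 + 2*d + 6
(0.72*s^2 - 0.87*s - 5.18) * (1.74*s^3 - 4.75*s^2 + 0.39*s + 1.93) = 1.2528*s^5 - 4.9338*s^4 - 4.5999*s^3 + 25.6553*s^2 - 3.6993*s - 9.9974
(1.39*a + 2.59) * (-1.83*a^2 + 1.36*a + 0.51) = -2.5437*a^3 - 2.8493*a^2 + 4.2313*a + 1.3209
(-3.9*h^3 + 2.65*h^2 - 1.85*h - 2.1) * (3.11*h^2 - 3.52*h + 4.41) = -12.129*h^5 + 21.9695*h^4 - 32.2805*h^3 + 11.6675*h^2 - 0.7665*h - 9.261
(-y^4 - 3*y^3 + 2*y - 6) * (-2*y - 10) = 2*y^5 + 16*y^4 + 30*y^3 - 4*y^2 - 8*y + 60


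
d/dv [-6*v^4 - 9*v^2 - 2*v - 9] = -24*v^3 - 18*v - 2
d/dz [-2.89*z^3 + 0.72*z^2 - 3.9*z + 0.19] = -8.67*z^2 + 1.44*z - 3.9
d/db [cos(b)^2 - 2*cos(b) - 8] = 2*(1 - cos(b))*sin(b)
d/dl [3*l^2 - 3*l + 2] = 6*l - 3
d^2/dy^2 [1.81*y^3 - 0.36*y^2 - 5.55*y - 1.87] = 10.86*y - 0.72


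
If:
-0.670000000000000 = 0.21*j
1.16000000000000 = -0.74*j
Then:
No Solution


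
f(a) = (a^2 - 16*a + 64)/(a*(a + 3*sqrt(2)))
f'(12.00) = 0.03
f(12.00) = 0.08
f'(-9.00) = 1.37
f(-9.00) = 6.75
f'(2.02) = -2.80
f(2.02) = 2.83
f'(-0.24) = -259.69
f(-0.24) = -70.68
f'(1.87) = -3.37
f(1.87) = 3.29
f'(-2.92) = 18.43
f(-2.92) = -30.88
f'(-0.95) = -13.46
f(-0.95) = -25.61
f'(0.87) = -18.58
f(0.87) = 11.43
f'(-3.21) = 31.67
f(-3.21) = -37.91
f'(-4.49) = 576.63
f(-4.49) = 140.46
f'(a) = (2*a - 16)/(a*(a + 3*sqrt(2))) - (a^2 - 16*a + 64)/(a*(a + 3*sqrt(2))^2) - (a^2 - 16*a + 64)/(a^2*(a + 3*sqrt(2))) = (3*sqrt(2)*a^2 + 16*a^2 - 128*a - 192*sqrt(2))/(a^2*(a^2 + 6*sqrt(2)*a + 18))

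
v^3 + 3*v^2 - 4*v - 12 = (v - 2)*(v + 2)*(v + 3)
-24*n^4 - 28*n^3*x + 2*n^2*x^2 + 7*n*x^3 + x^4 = (-2*n + x)*(n + x)*(2*n + x)*(6*n + x)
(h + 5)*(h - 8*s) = h^2 - 8*h*s + 5*h - 40*s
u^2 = u^2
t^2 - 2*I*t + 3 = (t - 3*I)*(t + I)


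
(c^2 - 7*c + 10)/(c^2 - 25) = (c - 2)/(c + 5)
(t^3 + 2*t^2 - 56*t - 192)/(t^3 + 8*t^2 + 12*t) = (t^2 - 4*t - 32)/(t*(t + 2))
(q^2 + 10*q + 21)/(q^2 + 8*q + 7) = (q + 3)/(q + 1)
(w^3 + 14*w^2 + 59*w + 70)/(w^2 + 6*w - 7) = (w^2 + 7*w + 10)/(w - 1)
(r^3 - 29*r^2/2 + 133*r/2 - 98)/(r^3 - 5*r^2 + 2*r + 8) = (r^2 - 21*r/2 + 49/2)/(r^2 - r - 2)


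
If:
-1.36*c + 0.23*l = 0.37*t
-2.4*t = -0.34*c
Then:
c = 7.05882352941176*t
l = 43.3478260869565*t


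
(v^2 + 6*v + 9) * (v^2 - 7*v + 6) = v^4 - v^3 - 27*v^2 - 27*v + 54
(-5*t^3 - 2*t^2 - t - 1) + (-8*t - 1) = -5*t^3 - 2*t^2 - 9*t - 2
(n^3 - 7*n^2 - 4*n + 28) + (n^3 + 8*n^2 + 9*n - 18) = 2*n^3 + n^2 + 5*n + 10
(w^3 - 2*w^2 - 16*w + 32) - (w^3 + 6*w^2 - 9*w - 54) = -8*w^2 - 7*w + 86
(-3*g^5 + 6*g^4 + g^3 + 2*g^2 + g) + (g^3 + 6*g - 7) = -3*g^5 + 6*g^4 + 2*g^3 + 2*g^2 + 7*g - 7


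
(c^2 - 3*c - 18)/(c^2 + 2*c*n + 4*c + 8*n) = (c^2 - 3*c - 18)/(c^2 + 2*c*n + 4*c + 8*n)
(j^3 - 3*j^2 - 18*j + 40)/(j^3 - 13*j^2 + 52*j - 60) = (j + 4)/(j - 6)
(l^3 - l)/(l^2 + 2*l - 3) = l*(l + 1)/(l + 3)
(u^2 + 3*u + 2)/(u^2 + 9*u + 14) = (u + 1)/(u + 7)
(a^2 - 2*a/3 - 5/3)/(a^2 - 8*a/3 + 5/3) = (a + 1)/(a - 1)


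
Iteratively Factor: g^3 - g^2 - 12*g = (g - 4)*(g^2 + 3*g) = g*(g - 4)*(g + 3)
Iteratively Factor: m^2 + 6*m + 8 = (m + 2)*(m + 4)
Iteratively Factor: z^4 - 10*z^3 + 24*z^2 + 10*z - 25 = (z - 5)*(z^3 - 5*z^2 - z + 5) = (z - 5)*(z - 1)*(z^2 - 4*z - 5) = (z - 5)^2*(z - 1)*(z + 1)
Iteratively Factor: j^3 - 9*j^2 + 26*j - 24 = (j - 4)*(j^2 - 5*j + 6) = (j - 4)*(j - 2)*(j - 3)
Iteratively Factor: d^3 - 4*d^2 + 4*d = (d - 2)*(d^2 - 2*d) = d*(d - 2)*(d - 2)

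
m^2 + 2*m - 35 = (m - 5)*(m + 7)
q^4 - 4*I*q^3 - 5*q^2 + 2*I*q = q*(q - 2*I)*(q - I)^2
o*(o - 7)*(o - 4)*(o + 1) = o^4 - 10*o^3 + 17*o^2 + 28*o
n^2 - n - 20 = (n - 5)*(n + 4)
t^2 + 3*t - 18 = (t - 3)*(t + 6)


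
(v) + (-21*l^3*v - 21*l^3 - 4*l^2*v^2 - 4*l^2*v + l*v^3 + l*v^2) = -21*l^3*v - 21*l^3 - 4*l^2*v^2 - 4*l^2*v + l*v^3 + l*v^2 + v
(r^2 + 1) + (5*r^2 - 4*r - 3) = 6*r^2 - 4*r - 2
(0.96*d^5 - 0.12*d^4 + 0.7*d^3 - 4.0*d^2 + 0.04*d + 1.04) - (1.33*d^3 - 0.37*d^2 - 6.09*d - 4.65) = 0.96*d^5 - 0.12*d^4 - 0.63*d^3 - 3.63*d^2 + 6.13*d + 5.69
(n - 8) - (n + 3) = -11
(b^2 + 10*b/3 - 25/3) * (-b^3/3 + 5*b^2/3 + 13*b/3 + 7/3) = -b^5/3 + 5*b^4/9 + 38*b^3/3 + 26*b^2/9 - 85*b/3 - 175/9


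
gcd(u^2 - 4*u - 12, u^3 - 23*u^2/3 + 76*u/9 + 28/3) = u - 6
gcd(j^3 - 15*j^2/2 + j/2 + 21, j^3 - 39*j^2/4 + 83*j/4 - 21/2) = j^2 - 9*j + 14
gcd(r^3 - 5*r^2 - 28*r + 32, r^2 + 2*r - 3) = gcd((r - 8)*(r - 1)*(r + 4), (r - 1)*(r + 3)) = r - 1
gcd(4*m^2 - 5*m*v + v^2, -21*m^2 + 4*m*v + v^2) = 1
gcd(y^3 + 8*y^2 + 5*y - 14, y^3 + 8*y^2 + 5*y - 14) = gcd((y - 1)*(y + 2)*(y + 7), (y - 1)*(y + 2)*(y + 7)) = y^3 + 8*y^2 + 5*y - 14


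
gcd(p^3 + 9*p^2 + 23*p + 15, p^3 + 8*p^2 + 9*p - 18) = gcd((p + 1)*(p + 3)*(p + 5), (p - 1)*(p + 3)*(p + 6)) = p + 3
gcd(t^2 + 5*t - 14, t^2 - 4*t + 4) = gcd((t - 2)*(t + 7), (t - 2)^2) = t - 2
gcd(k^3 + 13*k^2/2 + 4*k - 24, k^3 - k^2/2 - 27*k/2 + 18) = k^2 + 5*k/2 - 6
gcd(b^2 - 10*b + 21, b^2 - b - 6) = b - 3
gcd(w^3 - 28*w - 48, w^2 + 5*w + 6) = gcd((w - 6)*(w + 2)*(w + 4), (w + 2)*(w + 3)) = w + 2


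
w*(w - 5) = w^2 - 5*w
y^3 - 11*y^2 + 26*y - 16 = (y - 8)*(y - 2)*(y - 1)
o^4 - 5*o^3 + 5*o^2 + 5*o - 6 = (o - 3)*(o - 2)*(o - 1)*(o + 1)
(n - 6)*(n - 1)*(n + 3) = n^3 - 4*n^2 - 15*n + 18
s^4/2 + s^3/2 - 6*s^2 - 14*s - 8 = (s/2 + 1)*(s - 4)*(s + 1)*(s + 2)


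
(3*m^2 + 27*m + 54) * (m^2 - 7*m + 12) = 3*m^4 + 6*m^3 - 99*m^2 - 54*m + 648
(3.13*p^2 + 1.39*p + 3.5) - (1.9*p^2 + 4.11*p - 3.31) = 1.23*p^2 - 2.72*p + 6.81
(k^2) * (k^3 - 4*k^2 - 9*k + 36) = k^5 - 4*k^4 - 9*k^3 + 36*k^2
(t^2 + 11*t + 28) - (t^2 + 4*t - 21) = 7*t + 49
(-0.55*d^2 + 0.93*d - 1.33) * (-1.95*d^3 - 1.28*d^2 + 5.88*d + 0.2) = 1.0725*d^5 - 1.1095*d^4 - 1.8309*d^3 + 7.0608*d^2 - 7.6344*d - 0.266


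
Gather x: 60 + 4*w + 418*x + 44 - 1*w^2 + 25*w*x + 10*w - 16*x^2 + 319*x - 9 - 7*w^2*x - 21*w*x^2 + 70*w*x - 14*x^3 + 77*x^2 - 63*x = -w^2 + 14*w - 14*x^3 + x^2*(61 - 21*w) + x*(-7*w^2 + 95*w + 674) + 95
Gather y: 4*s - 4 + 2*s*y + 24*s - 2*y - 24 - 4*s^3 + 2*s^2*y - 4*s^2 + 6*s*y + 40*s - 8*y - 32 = -4*s^3 - 4*s^2 + 68*s + y*(2*s^2 + 8*s - 10) - 60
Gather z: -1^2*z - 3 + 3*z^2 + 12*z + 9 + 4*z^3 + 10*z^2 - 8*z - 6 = 4*z^3 + 13*z^2 + 3*z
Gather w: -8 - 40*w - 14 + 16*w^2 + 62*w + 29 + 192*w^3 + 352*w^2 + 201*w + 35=192*w^3 + 368*w^2 + 223*w + 42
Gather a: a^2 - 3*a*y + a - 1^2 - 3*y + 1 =a^2 + a*(1 - 3*y) - 3*y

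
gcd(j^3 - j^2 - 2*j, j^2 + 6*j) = j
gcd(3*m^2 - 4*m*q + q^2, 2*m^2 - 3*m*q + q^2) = -m + q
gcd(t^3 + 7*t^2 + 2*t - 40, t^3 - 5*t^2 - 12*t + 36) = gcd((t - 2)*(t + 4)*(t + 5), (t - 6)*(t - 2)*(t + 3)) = t - 2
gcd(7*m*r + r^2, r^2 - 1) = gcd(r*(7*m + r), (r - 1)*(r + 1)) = 1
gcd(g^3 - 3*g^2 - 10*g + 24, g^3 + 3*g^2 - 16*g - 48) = g^2 - g - 12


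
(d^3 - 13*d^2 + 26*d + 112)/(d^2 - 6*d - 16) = d - 7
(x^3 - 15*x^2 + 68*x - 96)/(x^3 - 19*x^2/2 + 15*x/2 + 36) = 2*(x - 4)/(2*x + 3)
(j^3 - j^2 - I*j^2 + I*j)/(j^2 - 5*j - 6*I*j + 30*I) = j*(j^2 - j - I*j + I)/(j^2 - 5*j - 6*I*j + 30*I)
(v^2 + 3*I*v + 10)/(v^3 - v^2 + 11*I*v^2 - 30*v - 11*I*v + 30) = (v - 2*I)/(v^2 + v*(-1 + 6*I) - 6*I)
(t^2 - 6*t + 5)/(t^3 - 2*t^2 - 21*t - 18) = (-t^2 + 6*t - 5)/(-t^3 + 2*t^2 + 21*t + 18)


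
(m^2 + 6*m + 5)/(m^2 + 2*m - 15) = (m + 1)/(m - 3)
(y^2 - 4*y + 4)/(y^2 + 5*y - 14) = (y - 2)/(y + 7)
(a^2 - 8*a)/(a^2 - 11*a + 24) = a/(a - 3)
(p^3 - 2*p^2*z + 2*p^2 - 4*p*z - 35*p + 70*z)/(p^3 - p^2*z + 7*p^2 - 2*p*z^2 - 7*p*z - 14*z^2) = (p - 5)/(p + z)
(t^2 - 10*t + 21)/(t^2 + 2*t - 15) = (t - 7)/(t + 5)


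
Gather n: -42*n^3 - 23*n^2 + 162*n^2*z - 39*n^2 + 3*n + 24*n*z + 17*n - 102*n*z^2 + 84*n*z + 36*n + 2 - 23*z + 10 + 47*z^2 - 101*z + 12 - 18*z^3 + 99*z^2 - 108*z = -42*n^3 + n^2*(162*z - 62) + n*(-102*z^2 + 108*z + 56) - 18*z^3 + 146*z^2 - 232*z + 24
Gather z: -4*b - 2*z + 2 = -4*b - 2*z + 2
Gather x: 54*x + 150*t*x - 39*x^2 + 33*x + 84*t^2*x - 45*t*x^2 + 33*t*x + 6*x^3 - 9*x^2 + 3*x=6*x^3 + x^2*(-45*t - 48) + x*(84*t^2 + 183*t + 90)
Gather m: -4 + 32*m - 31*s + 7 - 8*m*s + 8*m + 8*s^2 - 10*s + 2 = m*(40 - 8*s) + 8*s^2 - 41*s + 5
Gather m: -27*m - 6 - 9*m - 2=-36*m - 8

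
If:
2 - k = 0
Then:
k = 2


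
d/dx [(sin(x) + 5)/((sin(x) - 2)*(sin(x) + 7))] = (-10*sin(x) + cos(x)^2 - 40)*cos(x)/((sin(x) - 2)^2*(sin(x) + 7)^2)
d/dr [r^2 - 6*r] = 2*r - 6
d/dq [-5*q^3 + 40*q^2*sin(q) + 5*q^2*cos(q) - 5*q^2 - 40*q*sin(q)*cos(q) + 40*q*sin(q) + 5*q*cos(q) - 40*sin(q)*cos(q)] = -5*q^2*sin(q) + 40*q^2*cos(q) - 15*q^2 + 75*q*sin(q) + 50*q*cos(q) - 40*q*cos(2*q) - 10*q + 40*sin(q) - 20*sin(2*q) + 5*cos(q) - 40*cos(2*q)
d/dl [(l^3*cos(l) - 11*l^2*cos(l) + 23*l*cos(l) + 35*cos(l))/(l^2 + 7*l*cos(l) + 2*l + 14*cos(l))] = ((l^2 + 7*l*cos(l) + 2*l + 14*cos(l))*(-l^3*sin(l) + 11*l^2*sin(l) + 3*l^2*cos(l) - 23*l*sin(l) - 22*l*cos(l) - 35*sin(l) + 23*cos(l)) + (-l^3 + 11*l^2 - 23*l - 35)*(-7*l*sin(l) + 2*l - 14*sin(l) + 7*cos(l) + 2)*cos(l))/((l + 2)^2*(l + 7*cos(l))^2)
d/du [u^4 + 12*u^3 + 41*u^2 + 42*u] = 4*u^3 + 36*u^2 + 82*u + 42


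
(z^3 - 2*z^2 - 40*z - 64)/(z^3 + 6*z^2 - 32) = (z^2 - 6*z - 16)/(z^2 + 2*z - 8)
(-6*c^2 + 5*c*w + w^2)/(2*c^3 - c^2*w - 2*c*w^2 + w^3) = (6*c + w)/(-2*c^2 - c*w + w^2)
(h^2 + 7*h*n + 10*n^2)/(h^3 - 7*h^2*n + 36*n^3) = (h + 5*n)/(h^2 - 9*h*n + 18*n^2)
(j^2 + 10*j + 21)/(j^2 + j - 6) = (j + 7)/(j - 2)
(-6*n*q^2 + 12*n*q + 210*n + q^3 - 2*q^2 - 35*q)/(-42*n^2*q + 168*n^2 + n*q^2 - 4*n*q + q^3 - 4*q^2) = (q^2 - 2*q - 35)/(7*n*q - 28*n + q^2 - 4*q)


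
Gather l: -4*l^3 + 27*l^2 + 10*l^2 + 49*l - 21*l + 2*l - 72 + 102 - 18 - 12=-4*l^3 + 37*l^2 + 30*l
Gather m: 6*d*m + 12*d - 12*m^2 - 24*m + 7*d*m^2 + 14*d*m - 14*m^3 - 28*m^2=12*d - 14*m^3 + m^2*(7*d - 40) + m*(20*d - 24)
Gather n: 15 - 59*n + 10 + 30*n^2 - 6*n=30*n^2 - 65*n + 25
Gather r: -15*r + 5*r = -10*r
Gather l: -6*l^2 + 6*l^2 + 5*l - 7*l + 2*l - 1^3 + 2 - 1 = 0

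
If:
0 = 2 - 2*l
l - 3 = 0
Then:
No Solution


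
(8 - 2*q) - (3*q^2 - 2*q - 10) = 18 - 3*q^2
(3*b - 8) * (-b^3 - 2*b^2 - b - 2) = -3*b^4 + 2*b^3 + 13*b^2 + 2*b + 16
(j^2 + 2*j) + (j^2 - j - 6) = 2*j^2 + j - 6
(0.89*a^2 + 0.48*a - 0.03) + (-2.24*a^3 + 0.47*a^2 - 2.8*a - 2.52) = -2.24*a^3 + 1.36*a^2 - 2.32*a - 2.55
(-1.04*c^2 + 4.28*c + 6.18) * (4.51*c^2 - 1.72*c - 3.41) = -4.6904*c^4 + 21.0916*c^3 + 24.0566*c^2 - 25.2244*c - 21.0738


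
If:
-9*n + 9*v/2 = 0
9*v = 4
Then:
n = 2/9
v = 4/9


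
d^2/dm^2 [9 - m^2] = -2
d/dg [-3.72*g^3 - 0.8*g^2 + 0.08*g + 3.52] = -11.16*g^2 - 1.6*g + 0.08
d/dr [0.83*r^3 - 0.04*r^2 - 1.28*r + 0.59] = 2.49*r^2 - 0.08*r - 1.28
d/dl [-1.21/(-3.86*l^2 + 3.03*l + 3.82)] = (3.6663 - 9.3412*l)/(-3.86*l^2 + 3.03*l + 3.82)^2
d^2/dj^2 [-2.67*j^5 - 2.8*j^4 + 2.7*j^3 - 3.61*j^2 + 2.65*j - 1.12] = -53.4*j^3 - 33.6*j^2 + 16.2*j - 7.22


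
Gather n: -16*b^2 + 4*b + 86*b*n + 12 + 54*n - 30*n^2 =-16*b^2 + 4*b - 30*n^2 + n*(86*b + 54) + 12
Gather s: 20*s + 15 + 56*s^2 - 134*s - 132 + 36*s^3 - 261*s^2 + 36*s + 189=36*s^3 - 205*s^2 - 78*s + 72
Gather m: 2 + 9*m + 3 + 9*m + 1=18*m + 6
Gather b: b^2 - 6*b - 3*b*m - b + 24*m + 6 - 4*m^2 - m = b^2 + b*(-3*m - 7) - 4*m^2 + 23*m + 6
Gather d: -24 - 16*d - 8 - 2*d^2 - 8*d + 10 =-2*d^2 - 24*d - 22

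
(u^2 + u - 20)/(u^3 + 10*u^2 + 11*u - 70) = (u - 4)/(u^2 + 5*u - 14)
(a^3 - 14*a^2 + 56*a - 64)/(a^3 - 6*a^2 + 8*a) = (a - 8)/a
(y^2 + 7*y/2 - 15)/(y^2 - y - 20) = (-y^2 - 7*y/2 + 15)/(-y^2 + y + 20)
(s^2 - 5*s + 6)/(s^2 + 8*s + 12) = (s^2 - 5*s + 6)/(s^2 + 8*s + 12)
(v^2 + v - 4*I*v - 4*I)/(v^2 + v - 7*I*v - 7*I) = (v - 4*I)/(v - 7*I)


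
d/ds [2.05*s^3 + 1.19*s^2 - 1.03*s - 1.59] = 6.15*s^2 + 2.38*s - 1.03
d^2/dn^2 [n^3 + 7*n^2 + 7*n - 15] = 6*n + 14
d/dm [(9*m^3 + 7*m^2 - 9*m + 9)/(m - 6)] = (18*m^3 - 155*m^2 - 84*m + 45)/(m^2 - 12*m + 36)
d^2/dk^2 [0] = 0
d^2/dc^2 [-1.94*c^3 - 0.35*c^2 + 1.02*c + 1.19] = -11.64*c - 0.7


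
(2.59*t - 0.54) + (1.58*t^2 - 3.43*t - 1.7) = 1.58*t^2 - 0.84*t - 2.24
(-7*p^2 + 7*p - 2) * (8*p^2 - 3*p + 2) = -56*p^4 + 77*p^3 - 51*p^2 + 20*p - 4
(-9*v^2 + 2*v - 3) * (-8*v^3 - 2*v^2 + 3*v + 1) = 72*v^5 + 2*v^4 - 7*v^3 + 3*v^2 - 7*v - 3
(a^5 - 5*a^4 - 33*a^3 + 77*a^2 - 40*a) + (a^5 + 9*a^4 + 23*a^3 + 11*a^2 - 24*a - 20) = 2*a^5 + 4*a^4 - 10*a^3 + 88*a^2 - 64*a - 20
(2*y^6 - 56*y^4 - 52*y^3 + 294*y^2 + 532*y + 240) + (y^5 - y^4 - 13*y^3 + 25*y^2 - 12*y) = 2*y^6 + y^5 - 57*y^4 - 65*y^3 + 319*y^2 + 520*y + 240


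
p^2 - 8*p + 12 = (p - 6)*(p - 2)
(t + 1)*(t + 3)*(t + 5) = t^3 + 9*t^2 + 23*t + 15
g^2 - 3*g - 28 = (g - 7)*(g + 4)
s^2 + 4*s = s*(s + 4)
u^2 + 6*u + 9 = (u + 3)^2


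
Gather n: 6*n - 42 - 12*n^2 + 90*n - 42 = -12*n^2 + 96*n - 84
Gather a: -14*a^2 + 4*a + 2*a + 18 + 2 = -14*a^2 + 6*a + 20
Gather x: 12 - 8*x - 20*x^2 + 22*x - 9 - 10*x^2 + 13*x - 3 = -30*x^2 + 27*x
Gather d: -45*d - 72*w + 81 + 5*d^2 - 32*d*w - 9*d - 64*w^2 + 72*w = 5*d^2 + d*(-32*w - 54) - 64*w^2 + 81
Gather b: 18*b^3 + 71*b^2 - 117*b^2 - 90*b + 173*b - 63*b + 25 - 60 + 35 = 18*b^3 - 46*b^2 + 20*b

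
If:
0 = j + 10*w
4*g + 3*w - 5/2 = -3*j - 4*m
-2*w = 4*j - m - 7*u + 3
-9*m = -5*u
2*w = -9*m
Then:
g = 1925/1574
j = -675/787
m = -15/787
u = -27/787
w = 135/1574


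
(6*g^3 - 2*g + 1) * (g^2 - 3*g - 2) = 6*g^5 - 18*g^4 - 14*g^3 + 7*g^2 + g - 2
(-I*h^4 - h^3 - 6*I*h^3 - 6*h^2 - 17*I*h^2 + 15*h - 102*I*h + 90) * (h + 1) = -I*h^5 - h^4 - 7*I*h^4 - 7*h^3 - 23*I*h^3 + 9*h^2 - 119*I*h^2 + 105*h - 102*I*h + 90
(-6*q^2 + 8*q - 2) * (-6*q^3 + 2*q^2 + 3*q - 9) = 36*q^5 - 60*q^4 + 10*q^3 + 74*q^2 - 78*q + 18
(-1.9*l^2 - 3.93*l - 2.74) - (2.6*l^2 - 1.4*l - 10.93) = -4.5*l^2 - 2.53*l + 8.19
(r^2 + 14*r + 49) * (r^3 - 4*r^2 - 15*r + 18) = r^5 + 10*r^4 - 22*r^3 - 388*r^2 - 483*r + 882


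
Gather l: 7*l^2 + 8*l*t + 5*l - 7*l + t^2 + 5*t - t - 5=7*l^2 + l*(8*t - 2) + t^2 + 4*t - 5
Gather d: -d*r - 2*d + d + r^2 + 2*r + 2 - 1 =d*(-r - 1) + r^2 + 2*r + 1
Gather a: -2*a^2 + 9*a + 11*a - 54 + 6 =-2*a^2 + 20*a - 48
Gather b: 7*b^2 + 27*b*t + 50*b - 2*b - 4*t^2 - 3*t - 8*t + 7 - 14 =7*b^2 + b*(27*t + 48) - 4*t^2 - 11*t - 7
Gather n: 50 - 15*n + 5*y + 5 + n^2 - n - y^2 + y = n^2 - 16*n - y^2 + 6*y + 55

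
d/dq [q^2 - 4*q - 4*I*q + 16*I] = 2*q - 4 - 4*I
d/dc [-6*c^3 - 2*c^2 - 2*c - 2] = -18*c^2 - 4*c - 2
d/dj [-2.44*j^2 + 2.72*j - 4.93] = 2.72 - 4.88*j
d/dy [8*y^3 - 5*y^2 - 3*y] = 24*y^2 - 10*y - 3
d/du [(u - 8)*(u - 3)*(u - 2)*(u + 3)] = 4*u^3 - 30*u^2 + 14*u + 90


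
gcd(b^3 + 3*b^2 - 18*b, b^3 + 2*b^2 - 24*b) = b^2 + 6*b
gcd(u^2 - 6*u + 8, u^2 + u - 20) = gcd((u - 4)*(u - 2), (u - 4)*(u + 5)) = u - 4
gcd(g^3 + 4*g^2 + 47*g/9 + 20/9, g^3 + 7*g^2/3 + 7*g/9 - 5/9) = g^2 + 8*g/3 + 5/3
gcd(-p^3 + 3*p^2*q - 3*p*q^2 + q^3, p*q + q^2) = 1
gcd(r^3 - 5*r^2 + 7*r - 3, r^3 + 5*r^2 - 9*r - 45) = r - 3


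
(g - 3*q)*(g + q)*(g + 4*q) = g^3 + 2*g^2*q - 11*g*q^2 - 12*q^3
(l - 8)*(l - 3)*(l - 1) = l^3 - 12*l^2 + 35*l - 24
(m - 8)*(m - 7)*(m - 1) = m^3 - 16*m^2 + 71*m - 56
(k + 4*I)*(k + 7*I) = k^2 + 11*I*k - 28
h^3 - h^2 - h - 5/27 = (h - 5/3)*(h + 1/3)^2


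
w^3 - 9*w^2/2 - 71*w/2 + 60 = (w - 8)*(w - 3/2)*(w + 5)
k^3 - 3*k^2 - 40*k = k*(k - 8)*(k + 5)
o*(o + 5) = o^2 + 5*o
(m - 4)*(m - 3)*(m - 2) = m^3 - 9*m^2 + 26*m - 24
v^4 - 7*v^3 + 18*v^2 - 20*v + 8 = (v - 2)^3*(v - 1)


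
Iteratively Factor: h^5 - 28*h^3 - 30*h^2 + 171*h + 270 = (h + 3)*(h^4 - 3*h^3 - 19*h^2 + 27*h + 90) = (h - 3)*(h + 3)*(h^3 - 19*h - 30) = (h - 3)*(h + 3)^2*(h^2 - 3*h - 10) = (h - 5)*(h - 3)*(h + 3)^2*(h + 2)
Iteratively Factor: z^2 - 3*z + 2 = (z - 2)*(z - 1)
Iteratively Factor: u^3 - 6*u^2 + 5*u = (u - 1)*(u^2 - 5*u) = (u - 5)*(u - 1)*(u)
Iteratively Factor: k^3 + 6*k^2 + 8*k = (k + 4)*(k^2 + 2*k) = (k + 2)*(k + 4)*(k)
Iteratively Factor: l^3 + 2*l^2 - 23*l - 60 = (l + 4)*(l^2 - 2*l - 15) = (l + 3)*(l + 4)*(l - 5)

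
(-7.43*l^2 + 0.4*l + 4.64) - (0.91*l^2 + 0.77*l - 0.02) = -8.34*l^2 - 0.37*l + 4.66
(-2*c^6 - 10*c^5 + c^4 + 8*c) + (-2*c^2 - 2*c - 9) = -2*c^6 - 10*c^5 + c^4 - 2*c^2 + 6*c - 9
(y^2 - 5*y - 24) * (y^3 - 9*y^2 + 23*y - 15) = y^5 - 14*y^4 + 44*y^3 + 86*y^2 - 477*y + 360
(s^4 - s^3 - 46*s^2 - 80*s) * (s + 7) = s^5 + 6*s^4 - 53*s^3 - 402*s^2 - 560*s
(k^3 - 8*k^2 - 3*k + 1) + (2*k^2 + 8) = k^3 - 6*k^2 - 3*k + 9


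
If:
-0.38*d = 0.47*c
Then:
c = -0.808510638297872*d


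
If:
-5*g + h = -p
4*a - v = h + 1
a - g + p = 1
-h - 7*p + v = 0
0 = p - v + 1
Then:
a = 0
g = -2/5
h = -13/5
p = 3/5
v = 8/5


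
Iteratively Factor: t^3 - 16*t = (t + 4)*(t^2 - 4*t) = t*(t + 4)*(t - 4)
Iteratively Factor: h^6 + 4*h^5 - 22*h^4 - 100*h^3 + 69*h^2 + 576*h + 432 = (h + 4)*(h^5 - 22*h^3 - 12*h^2 + 117*h + 108) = (h + 3)*(h + 4)*(h^4 - 3*h^3 - 13*h^2 + 27*h + 36) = (h - 3)*(h + 3)*(h + 4)*(h^3 - 13*h - 12) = (h - 3)*(h + 1)*(h + 3)*(h + 4)*(h^2 - h - 12) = (h - 3)*(h + 1)*(h + 3)^2*(h + 4)*(h - 4)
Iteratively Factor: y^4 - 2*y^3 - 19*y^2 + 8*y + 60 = (y - 2)*(y^3 - 19*y - 30) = (y - 5)*(y - 2)*(y^2 + 5*y + 6) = (y - 5)*(y - 2)*(y + 3)*(y + 2)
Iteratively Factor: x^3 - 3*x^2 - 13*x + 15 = (x - 5)*(x^2 + 2*x - 3) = (x - 5)*(x + 3)*(x - 1)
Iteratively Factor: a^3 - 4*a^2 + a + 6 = (a + 1)*(a^2 - 5*a + 6) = (a - 2)*(a + 1)*(a - 3)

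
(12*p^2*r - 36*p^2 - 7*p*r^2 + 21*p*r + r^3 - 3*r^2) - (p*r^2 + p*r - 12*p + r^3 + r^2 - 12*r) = 12*p^2*r - 36*p^2 - 8*p*r^2 + 20*p*r + 12*p - 4*r^2 + 12*r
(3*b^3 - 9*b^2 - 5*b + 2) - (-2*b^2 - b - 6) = 3*b^3 - 7*b^2 - 4*b + 8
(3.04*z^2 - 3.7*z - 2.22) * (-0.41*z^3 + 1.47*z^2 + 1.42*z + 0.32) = -1.2464*z^5 + 5.9858*z^4 - 0.212000000000001*z^3 - 7.5446*z^2 - 4.3364*z - 0.7104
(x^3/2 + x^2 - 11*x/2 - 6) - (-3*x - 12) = x^3/2 + x^2 - 5*x/2 + 6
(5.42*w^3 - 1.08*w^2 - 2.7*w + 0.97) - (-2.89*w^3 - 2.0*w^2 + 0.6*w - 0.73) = 8.31*w^3 + 0.92*w^2 - 3.3*w + 1.7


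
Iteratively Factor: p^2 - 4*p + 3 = (p - 3)*(p - 1)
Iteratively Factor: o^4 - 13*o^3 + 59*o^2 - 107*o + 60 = (o - 1)*(o^3 - 12*o^2 + 47*o - 60) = (o - 3)*(o - 1)*(o^2 - 9*o + 20) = (o - 4)*(o - 3)*(o - 1)*(o - 5)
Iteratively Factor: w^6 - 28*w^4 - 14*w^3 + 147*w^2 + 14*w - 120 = (w - 2)*(w^5 + 2*w^4 - 24*w^3 - 62*w^2 + 23*w + 60) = (w - 2)*(w - 1)*(w^4 + 3*w^3 - 21*w^2 - 83*w - 60) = (w - 2)*(w - 1)*(w + 3)*(w^3 - 21*w - 20) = (w - 5)*(w - 2)*(w - 1)*(w + 3)*(w^2 + 5*w + 4) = (w - 5)*(w - 2)*(w - 1)*(w + 3)*(w + 4)*(w + 1)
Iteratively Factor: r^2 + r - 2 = (r + 2)*(r - 1)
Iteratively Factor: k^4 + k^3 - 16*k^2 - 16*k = (k)*(k^3 + k^2 - 16*k - 16) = k*(k + 4)*(k^2 - 3*k - 4) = k*(k - 4)*(k + 4)*(k + 1)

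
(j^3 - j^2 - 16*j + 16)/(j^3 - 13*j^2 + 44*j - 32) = (j + 4)/(j - 8)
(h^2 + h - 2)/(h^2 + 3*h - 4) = (h + 2)/(h + 4)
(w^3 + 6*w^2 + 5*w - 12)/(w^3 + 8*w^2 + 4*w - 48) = (w^2 + 2*w - 3)/(w^2 + 4*w - 12)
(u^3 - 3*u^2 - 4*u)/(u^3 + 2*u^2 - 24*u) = (u + 1)/(u + 6)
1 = 1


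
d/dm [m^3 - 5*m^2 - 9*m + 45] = 3*m^2 - 10*m - 9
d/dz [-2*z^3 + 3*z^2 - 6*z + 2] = -6*z^2 + 6*z - 6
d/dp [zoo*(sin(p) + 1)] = zoo*cos(p)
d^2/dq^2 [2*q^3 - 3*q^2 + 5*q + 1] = 12*q - 6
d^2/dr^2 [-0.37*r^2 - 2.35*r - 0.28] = -0.740000000000000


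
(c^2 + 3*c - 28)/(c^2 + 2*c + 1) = (c^2 + 3*c - 28)/(c^2 + 2*c + 1)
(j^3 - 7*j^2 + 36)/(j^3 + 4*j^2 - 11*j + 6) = (j^3 - 7*j^2 + 36)/(j^3 + 4*j^2 - 11*j + 6)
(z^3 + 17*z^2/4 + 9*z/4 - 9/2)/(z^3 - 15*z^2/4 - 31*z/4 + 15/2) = (z + 3)/(z - 5)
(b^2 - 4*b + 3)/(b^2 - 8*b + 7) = (b - 3)/(b - 7)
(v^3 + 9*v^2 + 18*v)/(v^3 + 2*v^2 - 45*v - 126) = v/(v - 7)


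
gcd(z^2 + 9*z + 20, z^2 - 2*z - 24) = z + 4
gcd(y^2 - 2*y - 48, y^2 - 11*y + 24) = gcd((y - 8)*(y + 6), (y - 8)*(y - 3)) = y - 8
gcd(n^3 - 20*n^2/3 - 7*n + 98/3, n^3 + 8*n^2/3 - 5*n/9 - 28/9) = n + 7/3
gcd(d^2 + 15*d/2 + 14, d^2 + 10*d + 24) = d + 4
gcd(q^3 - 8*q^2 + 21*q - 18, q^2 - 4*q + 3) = q - 3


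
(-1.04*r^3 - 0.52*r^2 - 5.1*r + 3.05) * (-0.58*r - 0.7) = 0.6032*r^4 + 1.0296*r^3 + 3.322*r^2 + 1.801*r - 2.135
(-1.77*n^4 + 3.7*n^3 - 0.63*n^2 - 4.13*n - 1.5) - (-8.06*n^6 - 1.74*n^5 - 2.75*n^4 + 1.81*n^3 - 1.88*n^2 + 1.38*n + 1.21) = 8.06*n^6 + 1.74*n^5 + 0.98*n^4 + 1.89*n^3 + 1.25*n^2 - 5.51*n - 2.71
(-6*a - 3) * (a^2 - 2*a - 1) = -6*a^3 + 9*a^2 + 12*a + 3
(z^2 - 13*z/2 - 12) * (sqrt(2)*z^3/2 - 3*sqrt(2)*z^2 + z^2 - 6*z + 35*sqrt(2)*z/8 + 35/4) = sqrt(2)*z^5/2 - 25*sqrt(2)*z^4/4 + z^4 - 25*z^3/2 + 143*sqrt(2)*z^3/8 + 121*sqrt(2)*z^2/16 + 143*z^2/4 - 105*sqrt(2)*z/2 + 121*z/8 - 105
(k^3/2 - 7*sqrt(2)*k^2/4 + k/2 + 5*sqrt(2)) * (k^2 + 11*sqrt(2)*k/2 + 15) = k^5/2 + sqrt(2)*k^4 - 45*k^3/4 - 37*sqrt(2)*k^2/2 + 125*k/2 + 75*sqrt(2)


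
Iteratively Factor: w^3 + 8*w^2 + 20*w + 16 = (w + 2)*(w^2 + 6*w + 8) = (w + 2)^2*(w + 4)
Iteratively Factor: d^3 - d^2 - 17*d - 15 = (d + 3)*(d^2 - 4*d - 5) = (d - 5)*(d + 3)*(d + 1)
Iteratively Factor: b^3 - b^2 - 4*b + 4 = (b + 2)*(b^2 - 3*b + 2) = (b - 1)*(b + 2)*(b - 2)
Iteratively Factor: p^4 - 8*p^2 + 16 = (p - 2)*(p^3 + 2*p^2 - 4*p - 8) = (p - 2)^2*(p^2 + 4*p + 4) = (p - 2)^2*(p + 2)*(p + 2)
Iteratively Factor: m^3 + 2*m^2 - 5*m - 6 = (m - 2)*(m^2 + 4*m + 3) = (m - 2)*(m + 1)*(m + 3)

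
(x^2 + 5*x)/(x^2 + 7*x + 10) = x/(x + 2)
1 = 1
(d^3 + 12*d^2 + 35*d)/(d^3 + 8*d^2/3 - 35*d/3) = 3*(d + 7)/(3*d - 7)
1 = 1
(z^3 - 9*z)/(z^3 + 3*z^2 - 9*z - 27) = z/(z + 3)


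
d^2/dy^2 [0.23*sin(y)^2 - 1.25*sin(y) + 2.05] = 1.25*sin(y) + 0.46*cos(2*y)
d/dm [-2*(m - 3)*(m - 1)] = 8 - 4*m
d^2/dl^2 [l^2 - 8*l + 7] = 2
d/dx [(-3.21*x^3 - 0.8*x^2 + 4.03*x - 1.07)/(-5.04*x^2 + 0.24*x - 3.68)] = (16.1784*x^4 - 1.5408*x^3 + 55.5576*x^2 - 4.8976*x - 14.5736)/(25.4016*x^4 - 2.4192*x^3 + 37.152*x^2 - 1.7664*x + 13.5424)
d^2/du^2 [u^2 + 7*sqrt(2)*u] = 2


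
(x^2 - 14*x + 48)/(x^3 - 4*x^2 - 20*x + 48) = (x - 8)/(x^2 + 2*x - 8)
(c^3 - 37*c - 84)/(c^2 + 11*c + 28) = (c^2 - 4*c - 21)/(c + 7)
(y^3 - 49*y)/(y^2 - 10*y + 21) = y*(y + 7)/(y - 3)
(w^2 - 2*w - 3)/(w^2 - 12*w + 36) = (w^2 - 2*w - 3)/(w^2 - 12*w + 36)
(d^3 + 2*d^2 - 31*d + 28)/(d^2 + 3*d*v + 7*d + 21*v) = (d^2 - 5*d + 4)/(d + 3*v)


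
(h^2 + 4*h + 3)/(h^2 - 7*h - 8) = (h + 3)/(h - 8)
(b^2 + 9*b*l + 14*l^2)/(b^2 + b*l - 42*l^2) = (b + 2*l)/(b - 6*l)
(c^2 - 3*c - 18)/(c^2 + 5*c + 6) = (c - 6)/(c + 2)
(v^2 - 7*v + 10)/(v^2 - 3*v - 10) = (v - 2)/(v + 2)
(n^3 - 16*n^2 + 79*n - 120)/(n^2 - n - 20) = (n^2 - 11*n + 24)/(n + 4)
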